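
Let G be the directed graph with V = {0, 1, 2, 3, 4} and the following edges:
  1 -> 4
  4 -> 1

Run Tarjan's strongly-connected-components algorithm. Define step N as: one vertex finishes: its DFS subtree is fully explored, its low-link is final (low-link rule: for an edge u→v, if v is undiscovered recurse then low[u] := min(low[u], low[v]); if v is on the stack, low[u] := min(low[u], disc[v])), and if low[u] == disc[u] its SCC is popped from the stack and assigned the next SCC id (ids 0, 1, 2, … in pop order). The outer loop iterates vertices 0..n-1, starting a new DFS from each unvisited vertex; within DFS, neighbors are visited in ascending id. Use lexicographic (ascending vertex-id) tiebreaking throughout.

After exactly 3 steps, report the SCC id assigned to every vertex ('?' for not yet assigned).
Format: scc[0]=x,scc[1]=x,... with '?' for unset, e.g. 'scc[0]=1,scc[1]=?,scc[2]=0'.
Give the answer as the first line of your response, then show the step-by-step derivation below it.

scc[0]=0,scc[1]=1,scc[2]=?,scc[3]=?,scc[4]=1

step 1: low=(low[0]=0,low[1]=?,low[2]=?,low[3]=?,low[4]=?); scc=(scc[0]=0,scc[1]=?,scc[2]=?,scc[3]=?,scc[4]=?)
step 2: low=(low[0]=0,low[1]=1,low[2]=?,low[3]=?,low[4]=1); scc=(scc[0]=0,scc[1]=?,scc[2]=?,scc[3]=?,scc[4]=?)
step 3: low=(low[0]=0,low[1]=1,low[2]=?,low[3]=?,low[4]=1); scc=(scc[0]=0,scc[1]=1,scc[2]=?,scc[3]=?,scc[4]=1)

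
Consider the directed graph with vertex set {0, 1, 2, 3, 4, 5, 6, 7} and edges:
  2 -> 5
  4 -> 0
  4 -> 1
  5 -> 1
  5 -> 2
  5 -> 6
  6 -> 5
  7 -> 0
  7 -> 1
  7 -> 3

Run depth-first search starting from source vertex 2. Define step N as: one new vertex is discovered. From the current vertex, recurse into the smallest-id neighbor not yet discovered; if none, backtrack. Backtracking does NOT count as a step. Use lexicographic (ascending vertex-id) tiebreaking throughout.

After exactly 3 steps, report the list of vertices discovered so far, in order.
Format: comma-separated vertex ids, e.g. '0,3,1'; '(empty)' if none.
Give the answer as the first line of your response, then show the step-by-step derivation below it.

2,5,1

step 1: discover 2; path=2; order=2
step 2: discover 5; path=2>5; order=2,5
step 3: discover 1; path=2>5>1; order=2,5,1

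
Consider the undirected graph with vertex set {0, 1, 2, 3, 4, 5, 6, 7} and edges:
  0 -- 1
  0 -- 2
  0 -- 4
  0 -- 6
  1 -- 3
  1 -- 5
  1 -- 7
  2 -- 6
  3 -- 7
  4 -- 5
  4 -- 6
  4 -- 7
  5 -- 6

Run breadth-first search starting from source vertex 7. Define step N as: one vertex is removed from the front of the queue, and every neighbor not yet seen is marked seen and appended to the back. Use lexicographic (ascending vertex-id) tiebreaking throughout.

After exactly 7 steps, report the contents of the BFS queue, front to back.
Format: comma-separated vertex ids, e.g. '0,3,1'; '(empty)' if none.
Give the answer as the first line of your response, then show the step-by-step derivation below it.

2

step 1: dequeue 7; queue=[1,3,4]; order=7
step 2: dequeue 1; queue=[3,4,0,5]; order=7,1
step 3: dequeue 3; queue=[4,0,5]; order=7,1,3
step 4: dequeue 4; queue=[0,5,6]; order=7,1,3,4
step 5: dequeue 0; queue=[5,6,2]; order=7,1,3,4,0
step 6: dequeue 5; queue=[6,2]; order=7,1,3,4,0,5
step 7: dequeue 6; queue=[2]; order=7,1,3,4,0,5,6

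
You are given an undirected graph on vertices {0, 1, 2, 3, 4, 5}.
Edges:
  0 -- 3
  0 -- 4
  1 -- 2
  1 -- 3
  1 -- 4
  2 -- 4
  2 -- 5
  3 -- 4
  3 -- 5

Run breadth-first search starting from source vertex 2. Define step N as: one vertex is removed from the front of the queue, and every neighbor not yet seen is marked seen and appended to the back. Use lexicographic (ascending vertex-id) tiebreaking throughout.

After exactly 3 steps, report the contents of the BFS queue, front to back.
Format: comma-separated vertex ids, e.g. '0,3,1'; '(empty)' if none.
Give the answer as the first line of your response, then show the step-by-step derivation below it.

5,3,0

step 1: dequeue 2; queue=[1,4,5]; order=2
step 2: dequeue 1; queue=[4,5,3]; order=2,1
step 3: dequeue 4; queue=[5,3,0]; order=2,1,4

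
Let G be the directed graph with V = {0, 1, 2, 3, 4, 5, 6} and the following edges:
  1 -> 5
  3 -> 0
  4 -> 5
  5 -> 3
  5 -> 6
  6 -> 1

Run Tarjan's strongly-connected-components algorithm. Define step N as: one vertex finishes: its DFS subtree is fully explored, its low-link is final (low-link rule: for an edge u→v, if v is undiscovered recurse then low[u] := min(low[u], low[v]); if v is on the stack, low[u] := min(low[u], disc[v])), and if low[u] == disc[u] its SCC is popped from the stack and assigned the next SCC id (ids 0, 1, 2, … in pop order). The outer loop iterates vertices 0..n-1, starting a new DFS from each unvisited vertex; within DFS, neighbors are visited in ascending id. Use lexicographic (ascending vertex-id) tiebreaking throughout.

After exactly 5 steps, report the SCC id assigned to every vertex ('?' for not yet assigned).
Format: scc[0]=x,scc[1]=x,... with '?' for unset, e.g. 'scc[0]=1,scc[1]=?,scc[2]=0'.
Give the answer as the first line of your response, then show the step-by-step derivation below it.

scc[0]=0,scc[1]=2,scc[2]=?,scc[3]=1,scc[4]=?,scc[5]=2,scc[6]=2

step 1: low=(low[0]=0,low[1]=?,low[2]=?,low[3]=?,low[4]=?,low[5]=?,low[6]=?); scc=(scc[0]=0,scc[1]=?,scc[2]=?,scc[3]=?,scc[4]=?,scc[5]=?,scc[6]=?)
step 2: low=(low[0]=0,low[1]=1,low[2]=?,low[3]=3,low[4]=?,low[5]=2,low[6]=?); scc=(scc[0]=0,scc[1]=?,scc[2]=?,scc[3]=1,scc[4]=?,scc[5]=?,scc[6]=?)
step 3: low=(low[0]=0,low[1]=1,low[2]=?,low[3]=3,low[4]=?,low[5]=2,low[6]=1); scc=(scc[0]=0,scc[1]=?,scc[2]=?,scc[3]=1,scc[4]=?,scc[5]=?,scc[6]=?)
step 4: low=(low[0]=0,low[1]=1,low[2]=?,low[3]=3,low[4]=?,low[5]=1,low[6]=1); scc=(scc[0]=0,scc[1]=?,scc[2]=?,scc[3]=1,scc[4]=?,scc[5]=?,scc[6]=?)
step 5: low=(low[0]=0,low[1]=1,low[2]=?,low[3]=3,low[4]=?,low[5]=1,low[6]=1); scc=(scc[0]=0,scc[1]=2,scc[2]=?,scc[3]=1,scc[4]=?,scc[5]=2,scc[6]=2)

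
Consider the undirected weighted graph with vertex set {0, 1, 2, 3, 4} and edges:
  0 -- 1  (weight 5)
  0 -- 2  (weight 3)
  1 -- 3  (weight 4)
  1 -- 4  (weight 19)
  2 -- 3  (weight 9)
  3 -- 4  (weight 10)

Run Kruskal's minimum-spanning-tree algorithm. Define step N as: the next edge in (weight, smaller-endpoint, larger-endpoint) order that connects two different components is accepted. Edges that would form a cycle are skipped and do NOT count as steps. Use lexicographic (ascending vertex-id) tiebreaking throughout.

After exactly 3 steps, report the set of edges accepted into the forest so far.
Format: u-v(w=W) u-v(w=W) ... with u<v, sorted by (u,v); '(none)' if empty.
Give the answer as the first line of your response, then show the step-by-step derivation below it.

0-1(w=5) 0-2(w=3) 1-3(w=4)

step 1: add edge 0-2 (w=3); MST = {0-2(w=3)}
step 2: add edge 1-3 (w=4); MST = {0-2(w=3) 1-3(w=4)}
step 3: add edge 0-1 (w=5); MST = {0-1(w=5) 0-2(w=3) 1-3(w=4)}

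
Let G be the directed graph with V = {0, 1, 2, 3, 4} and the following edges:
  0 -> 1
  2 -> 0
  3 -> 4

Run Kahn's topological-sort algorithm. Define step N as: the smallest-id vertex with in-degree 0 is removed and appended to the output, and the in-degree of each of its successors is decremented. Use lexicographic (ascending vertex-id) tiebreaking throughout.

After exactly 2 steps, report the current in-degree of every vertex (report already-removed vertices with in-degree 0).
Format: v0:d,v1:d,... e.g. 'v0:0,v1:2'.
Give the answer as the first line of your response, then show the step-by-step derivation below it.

v0:0,v1:0,v2:0,v3:0,v4:1

step 1: output 2; order=[2]; indeg=(0,1,0,0,1)
step 2: output 0; order=[2,0]; indeg=(0,0,0,0,1)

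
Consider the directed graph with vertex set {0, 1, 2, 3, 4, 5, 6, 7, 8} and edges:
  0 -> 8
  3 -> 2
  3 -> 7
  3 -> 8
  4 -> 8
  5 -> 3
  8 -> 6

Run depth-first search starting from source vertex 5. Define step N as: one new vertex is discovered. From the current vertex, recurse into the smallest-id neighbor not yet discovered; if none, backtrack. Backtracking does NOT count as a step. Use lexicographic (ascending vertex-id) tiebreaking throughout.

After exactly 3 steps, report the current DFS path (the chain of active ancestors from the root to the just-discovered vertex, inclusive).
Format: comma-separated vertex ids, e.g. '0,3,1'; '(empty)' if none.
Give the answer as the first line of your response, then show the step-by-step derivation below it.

5,3,2

step 1: discover 5; path=5; order=5
step 2: discover 3; path=5>3; order=5,3
step 3: discover 2; path=5>3>2; order=5,3,2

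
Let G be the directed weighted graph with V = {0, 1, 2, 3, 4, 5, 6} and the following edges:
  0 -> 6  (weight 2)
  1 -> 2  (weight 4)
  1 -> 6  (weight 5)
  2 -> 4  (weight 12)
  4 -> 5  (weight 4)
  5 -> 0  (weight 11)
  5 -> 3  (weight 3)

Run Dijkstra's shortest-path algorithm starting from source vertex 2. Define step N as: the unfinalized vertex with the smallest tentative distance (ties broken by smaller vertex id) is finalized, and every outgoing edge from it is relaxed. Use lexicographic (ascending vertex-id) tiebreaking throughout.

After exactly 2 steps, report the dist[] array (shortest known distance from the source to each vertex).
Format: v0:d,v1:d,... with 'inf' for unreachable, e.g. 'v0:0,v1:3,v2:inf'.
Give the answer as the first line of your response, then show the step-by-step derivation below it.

v0:inf,v1:inf,v2:0,v3:inf,v4:12,v5:16,v6:inf

step 1: dist = v0:inf,v1:inf,v2:0,v3:inf,v4:12,v5:inf,v6:inf
step 2: dist = v0:inf,v1:inf,v2:0,v3:inf,v4:12,v5:16,v6:inf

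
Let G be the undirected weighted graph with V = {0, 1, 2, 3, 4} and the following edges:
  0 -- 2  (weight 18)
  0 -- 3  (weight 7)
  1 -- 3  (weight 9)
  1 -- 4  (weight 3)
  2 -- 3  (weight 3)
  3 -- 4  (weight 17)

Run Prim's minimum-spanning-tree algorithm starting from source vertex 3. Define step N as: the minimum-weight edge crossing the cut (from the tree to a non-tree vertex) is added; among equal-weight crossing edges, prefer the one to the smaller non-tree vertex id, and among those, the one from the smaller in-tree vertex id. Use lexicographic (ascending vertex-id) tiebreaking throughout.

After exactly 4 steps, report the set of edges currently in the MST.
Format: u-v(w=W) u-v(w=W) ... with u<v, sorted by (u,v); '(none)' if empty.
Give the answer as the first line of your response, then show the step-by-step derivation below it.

0-3(w=7) 1-3(w=9) 1-4(w=3) 2-3(w=3)

step 1: add edge 2-3 (w=3); MST = {2-3(w=3)}
step 2: add edge 0-3 (w=7); MST = {0-3(w=7) 2-3(w=3)}
step 3: add edge 1-3 (w=9); MST = {0-3(w=7) 1-3(w=9) 2-3(w=3)}
step 4: add edge 1-4 (w=3); MST = {0-3(w=7) 1-3(w=9) 1-4(w=3) 2-3(w=3)}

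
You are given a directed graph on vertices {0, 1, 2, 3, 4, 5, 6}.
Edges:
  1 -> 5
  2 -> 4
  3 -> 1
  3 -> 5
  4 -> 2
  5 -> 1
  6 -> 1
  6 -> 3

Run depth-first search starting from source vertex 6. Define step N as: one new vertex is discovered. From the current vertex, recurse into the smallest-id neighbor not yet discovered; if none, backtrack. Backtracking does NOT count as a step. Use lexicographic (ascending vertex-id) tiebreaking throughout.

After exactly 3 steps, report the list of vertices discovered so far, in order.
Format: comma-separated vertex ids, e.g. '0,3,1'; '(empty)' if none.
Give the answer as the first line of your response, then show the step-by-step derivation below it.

6,1,5

step 1: discover 6; path=6; order=6
step 2: discover 1; path=6>1; order=6,1
step 3: discover 5; path=6>1>5; order=6,1,5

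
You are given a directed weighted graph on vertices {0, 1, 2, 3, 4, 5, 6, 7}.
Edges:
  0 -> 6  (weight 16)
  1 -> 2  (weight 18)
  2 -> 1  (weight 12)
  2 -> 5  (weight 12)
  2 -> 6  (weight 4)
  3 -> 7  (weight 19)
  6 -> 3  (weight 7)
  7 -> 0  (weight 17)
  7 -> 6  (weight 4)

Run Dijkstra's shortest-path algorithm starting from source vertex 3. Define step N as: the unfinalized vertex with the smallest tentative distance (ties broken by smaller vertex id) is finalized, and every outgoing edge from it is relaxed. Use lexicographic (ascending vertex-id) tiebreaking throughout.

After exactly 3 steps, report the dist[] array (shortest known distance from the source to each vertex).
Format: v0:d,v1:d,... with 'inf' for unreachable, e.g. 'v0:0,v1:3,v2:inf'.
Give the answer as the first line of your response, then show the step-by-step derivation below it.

v0:36,v1:inf,v2:inf,v3:0,v4:inf,v5:inf,v6:23,v7:19

step 1: dist = v0:inf,v1:inf,v2:inf,v3:0,v4:inf,v5:inf,v6:inf,v7:19
step 2: dist = v0:36,v1:inf,v2:inf,v3:0,v4:inf,v5:inf,v6:23,v7:19
step 3: dist = v0:36,v1:inf,v2:inf,v3:0,v4:inf,v5:inf,v6:23,v7:19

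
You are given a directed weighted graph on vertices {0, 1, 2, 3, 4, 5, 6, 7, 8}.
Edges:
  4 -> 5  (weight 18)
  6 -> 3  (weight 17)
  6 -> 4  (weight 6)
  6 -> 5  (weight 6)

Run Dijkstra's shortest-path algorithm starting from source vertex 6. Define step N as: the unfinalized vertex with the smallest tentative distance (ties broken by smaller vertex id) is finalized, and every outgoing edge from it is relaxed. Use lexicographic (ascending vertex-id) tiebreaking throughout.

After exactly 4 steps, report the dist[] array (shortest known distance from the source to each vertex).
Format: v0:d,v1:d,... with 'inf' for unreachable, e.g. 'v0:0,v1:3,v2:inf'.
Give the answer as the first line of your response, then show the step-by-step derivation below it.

v0:inf,v1:inf,v2:inf,v3:17,v4:6,v5:6,v6:0,v7:inf,v8:inf

step 1: dist = v0:inf,v1:inf,v2:inf,v3:17,v4:6,v5:6,v6:0,v7:inf,v8:inf
step 2: dist = v0:inf,v1:inf,v2:inf,v3:17,v4:6,v5:6,v6:0,v7:inf,v8:inf
step 3: dist = v0:inf,v1:inf,v2:inf,v3:17,v4:6,v5:6,v6:0,v7:inf,v8:inf
step 4: dist = v0:inf,v1:inf,v2:inf,v3:17,v4:6,v5:6,v6:0,v7:inf,v8:inf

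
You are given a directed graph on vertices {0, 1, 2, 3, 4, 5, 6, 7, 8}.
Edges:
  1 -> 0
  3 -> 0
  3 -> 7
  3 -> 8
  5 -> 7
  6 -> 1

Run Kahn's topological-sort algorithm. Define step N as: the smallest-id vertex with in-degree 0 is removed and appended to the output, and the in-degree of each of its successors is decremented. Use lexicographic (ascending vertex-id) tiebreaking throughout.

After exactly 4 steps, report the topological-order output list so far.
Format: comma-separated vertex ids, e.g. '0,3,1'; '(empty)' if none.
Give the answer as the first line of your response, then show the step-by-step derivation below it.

2,3,4,5

step 1: output 2; order=[2]; indeg=(2,1,0,0,0,0,0,2,1)
step 2: output 3; order=[2,3]; indeg=(1,1,0,0,0,0,0,1,0)
step 3: output 4; order=[2,3,4]; indeg=(1,1,0,0,0,0,0,1,0)
step 4: output 5; order=[2,3,4,5]; indeg=(1,1,0,0,0,0,0,0,0)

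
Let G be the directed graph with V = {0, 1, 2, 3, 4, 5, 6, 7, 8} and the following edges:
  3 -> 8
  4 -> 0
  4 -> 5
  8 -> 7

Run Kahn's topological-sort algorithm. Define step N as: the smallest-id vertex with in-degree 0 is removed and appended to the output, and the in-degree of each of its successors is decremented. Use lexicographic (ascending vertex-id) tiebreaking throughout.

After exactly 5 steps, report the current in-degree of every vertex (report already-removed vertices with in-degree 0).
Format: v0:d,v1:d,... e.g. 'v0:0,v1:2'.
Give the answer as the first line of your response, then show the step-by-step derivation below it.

v0:0,v1:0,v2:0,v3:0,v4:0,v5:0,v6:0,v7:1,v8:0

step 1: output 1; order=[1]; indeg=(1,0,0,0,0,1,0,1,1)
step 2: output 2; order=[1,2]; indeg=(1,0,0,0,0,1,0,1,1)
step 3: output 3; order=[1,2,3]; indeg=(1,0,0,0,0,1,0,1,0)
step 4: output 4; order=[1,2,3,4]; indeg=(0,0,0,0,0,0,0,1,0)
step 5: output 0; order=[1,2,3,4,0]; indeg=(0,0,0,0,0,0,0,1,0)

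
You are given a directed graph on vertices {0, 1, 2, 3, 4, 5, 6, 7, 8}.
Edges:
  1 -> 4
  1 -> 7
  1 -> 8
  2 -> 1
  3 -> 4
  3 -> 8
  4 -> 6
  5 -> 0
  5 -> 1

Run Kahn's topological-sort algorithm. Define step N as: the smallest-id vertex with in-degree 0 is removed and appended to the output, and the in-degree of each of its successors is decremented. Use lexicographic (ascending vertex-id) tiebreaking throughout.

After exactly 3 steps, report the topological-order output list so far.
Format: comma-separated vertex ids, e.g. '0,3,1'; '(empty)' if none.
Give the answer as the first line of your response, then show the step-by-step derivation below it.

2,3,5

step 1: output 2; order=[2]; indeg=(1,1,0,0,2,0,1,1,2)
step 2: output 3; order=[2,3]; indeg=(1,1,0,0,1,0,1,1,1)
step 3: output 5; order=[2,3,5]; indeg=(0,0,0,0,1,0,1,1,1)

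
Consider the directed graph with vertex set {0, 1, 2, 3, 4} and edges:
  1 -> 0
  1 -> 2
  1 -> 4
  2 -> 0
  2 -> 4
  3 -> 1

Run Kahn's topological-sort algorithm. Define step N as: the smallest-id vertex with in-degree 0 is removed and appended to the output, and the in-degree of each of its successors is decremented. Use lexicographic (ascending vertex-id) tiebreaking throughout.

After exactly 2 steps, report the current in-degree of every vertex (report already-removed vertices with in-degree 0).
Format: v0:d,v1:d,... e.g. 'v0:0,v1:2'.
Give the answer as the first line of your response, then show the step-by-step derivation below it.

v0:1,v1:0,v2:0,v3:0,v4:1

step 1: output 3; order=[3]; indeg=(2,0,1,0,2)
step 2: output 1; order=[3,1]; indeg=(1,0,0,0,1)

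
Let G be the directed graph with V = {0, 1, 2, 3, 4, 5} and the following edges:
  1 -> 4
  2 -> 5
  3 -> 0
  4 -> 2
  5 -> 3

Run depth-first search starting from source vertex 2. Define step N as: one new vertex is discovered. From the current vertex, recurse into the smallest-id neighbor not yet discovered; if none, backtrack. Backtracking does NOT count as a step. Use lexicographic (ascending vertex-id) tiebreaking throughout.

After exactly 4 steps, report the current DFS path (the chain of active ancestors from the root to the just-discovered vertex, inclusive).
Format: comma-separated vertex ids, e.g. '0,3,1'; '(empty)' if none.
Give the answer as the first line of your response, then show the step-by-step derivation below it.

2,5,3,0

step 1: discover 2; path=2; order=2
step 2: discover 5; path=2>5; order=2,5
step 3: discover 3; path=2>5>3; order=2,5,3
step 4: discover 0; path=2>5>3>0; order=2,5,3,0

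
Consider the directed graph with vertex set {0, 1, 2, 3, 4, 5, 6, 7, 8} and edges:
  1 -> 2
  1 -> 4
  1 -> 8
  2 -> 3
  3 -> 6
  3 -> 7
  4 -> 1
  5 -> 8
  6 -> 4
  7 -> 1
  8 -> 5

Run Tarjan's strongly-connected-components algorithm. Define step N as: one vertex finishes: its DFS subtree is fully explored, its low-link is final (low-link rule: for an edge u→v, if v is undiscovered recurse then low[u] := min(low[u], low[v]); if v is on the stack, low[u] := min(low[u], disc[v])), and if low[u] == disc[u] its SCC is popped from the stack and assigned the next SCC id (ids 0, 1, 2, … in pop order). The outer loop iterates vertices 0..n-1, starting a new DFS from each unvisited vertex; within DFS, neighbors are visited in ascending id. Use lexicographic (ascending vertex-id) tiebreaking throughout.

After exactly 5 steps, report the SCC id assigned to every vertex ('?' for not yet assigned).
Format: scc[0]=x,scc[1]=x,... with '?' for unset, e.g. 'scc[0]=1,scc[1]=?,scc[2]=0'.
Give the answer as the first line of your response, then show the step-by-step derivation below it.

scc[0]=0,scc[1]=?,scc[2]=?,scc[3]=?,scc[4]=?,scc[5]=?,scc[6]=?,scc[7]=?,scc[8]=?

step 1: low=(low[0]=0,low[1]=?,low[2]=?,low[3]=?,low[4]=?,low[5]=?,low[6]=?,low[7]=?,low[8]=?); scc=(scc[0]=0,scc[1]=?,scc[2]=?,scc[3]=?,scc[4]=?,scc[5]=?,scc[6]=?,scc[7]=?,scc[8]=?)
step 2: low=(low[0]=0,low[1]=1,low[2]=2,low[3]=3,low[4]=1,low[5]=?,low[6]=4,low[7]=?,low[8]=?); scc=(scc[0]=0,scc[1]=?,scc[2]=?,scc[3]=?,scc[4]=?,scc[5]=?,scc[6]=?,scc[7]=?,scc[8]=?)
step 3: low=(low[0]=0,low[1]=1,low[2]=2,low[3]=3,low[4]=1,low[5]=?,low[6]=1,low[7]=?,low[8]=?); scc=(scc[0]=0,scc[1]=?,scc[2]=?,scc[3]=?,scc[4]=?,scc[5]=?,scc[6]=?,scc[7]=?,scc[8]=?)
step 4: low=(low[0]=0,low[1]=1,low[2]=2,low[3]=1,low[4]=1,low[5]=?,low[6]=1,low[7]=1,low[8]=?); scc=(scc[0]=0,scc[1]=?,scc[2]=?,scc[3]=?,scc[4]=?,scc[5]=?,scc[6]=?,scc[7]=?,scc[8]=?)
step 5: low=(low[0]=0,low[1]=1,low[2]=2,low[3]=1,low[4]=1,low[5]=?,low[6]=1,low[7]=1,low[8]=?); scc=(scc[0]=0,scc[1]=?,scc[2]=?,scc[3]=?,scc[4]=?,scc[5]=?,scc[6]=?,scc[7]=?,scc[8]=?)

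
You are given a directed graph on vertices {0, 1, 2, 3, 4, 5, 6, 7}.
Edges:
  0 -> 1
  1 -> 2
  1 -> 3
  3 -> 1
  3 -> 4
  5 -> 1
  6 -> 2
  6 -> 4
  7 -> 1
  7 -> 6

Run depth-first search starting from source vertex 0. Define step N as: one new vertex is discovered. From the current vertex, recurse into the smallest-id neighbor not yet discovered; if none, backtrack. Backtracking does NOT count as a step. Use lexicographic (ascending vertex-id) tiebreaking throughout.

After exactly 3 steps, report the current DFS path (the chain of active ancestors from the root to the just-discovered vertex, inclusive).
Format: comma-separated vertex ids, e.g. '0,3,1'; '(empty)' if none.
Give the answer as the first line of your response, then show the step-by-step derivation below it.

0,1,2

step 1: discover 0; path=0; order=0
step 2: discover 1; path=0>1; order=0,1
step 3: discover 2; path=0>1>2; order=0,1,2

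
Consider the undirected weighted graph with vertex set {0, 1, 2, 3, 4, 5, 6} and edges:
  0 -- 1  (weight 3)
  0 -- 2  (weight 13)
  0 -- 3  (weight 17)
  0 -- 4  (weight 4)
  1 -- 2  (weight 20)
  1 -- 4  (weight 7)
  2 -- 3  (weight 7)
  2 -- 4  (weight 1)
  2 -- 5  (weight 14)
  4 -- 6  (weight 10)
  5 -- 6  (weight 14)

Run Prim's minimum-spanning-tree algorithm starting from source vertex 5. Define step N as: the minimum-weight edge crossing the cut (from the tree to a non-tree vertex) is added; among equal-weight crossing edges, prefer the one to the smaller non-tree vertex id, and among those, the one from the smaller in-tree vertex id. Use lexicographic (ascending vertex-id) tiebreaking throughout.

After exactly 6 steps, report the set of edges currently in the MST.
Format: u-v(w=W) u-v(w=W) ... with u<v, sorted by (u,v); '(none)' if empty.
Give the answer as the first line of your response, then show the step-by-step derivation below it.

0-1(w=3) 0-4(w=4) 2-3(w=7) 2-4(w=1) 2-5(w=14) 4-6(w=10)

step 1: add edge 2-5 (w=14); MST = {2-5(w=14)}
step 2: add edge 2-4 (w=1); MST = {2-4(w=1) 2-5(w=14)}
step 3: add edge 0-4 (w=4); MST = {0-4(w=4) 2-4(w=1) 2-5(w=14)}
step 4: add edge 0-1 (w=3); MST = {0-1(w=3) 0-4(w=4) 2-4(w=1) 2-5(w=14)}
step 5: add edge 2-3 (w=7); MST = {0-1(w=3) 0-4(w=4) 2-3(w=7) 2-4(w=1) 2-5(w=14)}
step 6: add edge 4-6 (w=10); MST = {0-1(w=3) 0-4(w=4) 2-3(w=7) 2-4(w=1) 2-5(w=14) 4-6(w=10)}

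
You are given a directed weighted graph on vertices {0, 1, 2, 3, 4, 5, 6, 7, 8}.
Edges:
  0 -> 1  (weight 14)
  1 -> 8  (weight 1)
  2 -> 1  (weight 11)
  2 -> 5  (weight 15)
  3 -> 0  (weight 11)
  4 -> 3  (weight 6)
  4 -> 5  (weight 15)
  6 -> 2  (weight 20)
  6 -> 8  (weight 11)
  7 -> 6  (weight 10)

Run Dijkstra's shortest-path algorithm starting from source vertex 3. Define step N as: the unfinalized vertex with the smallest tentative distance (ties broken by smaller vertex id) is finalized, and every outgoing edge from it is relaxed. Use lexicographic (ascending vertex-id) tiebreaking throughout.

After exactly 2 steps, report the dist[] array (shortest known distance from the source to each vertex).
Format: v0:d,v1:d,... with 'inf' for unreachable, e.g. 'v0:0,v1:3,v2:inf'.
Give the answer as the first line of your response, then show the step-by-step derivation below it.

v0:11,v1:25,v2:inf,v3:0,v4:inf,v5:inf,v6:inf,v7:inf,v8:inf

step 1: dist = v0:11,v1:inf,v2:inf,v3:0,v4:inf,v5:inf,v6:inf,v7:inf,v8:inf
step 2: dist = v0:11,v1:25,v2:inf,v3:0,v4:inf,v5:inf,v6:inf,v7:inf,v8:inf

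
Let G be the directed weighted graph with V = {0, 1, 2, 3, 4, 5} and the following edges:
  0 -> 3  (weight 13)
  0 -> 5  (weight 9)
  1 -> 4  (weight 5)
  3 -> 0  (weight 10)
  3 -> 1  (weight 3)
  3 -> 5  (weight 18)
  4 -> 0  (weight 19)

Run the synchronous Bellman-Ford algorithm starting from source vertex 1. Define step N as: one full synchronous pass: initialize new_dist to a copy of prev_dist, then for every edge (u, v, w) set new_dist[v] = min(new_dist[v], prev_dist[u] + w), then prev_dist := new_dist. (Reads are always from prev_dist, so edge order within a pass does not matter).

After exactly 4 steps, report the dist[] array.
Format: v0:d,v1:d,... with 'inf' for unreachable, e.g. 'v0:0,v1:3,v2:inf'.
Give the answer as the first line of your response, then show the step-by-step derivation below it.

v0:24,v1:0,v2:inf,v3:37,v4:5,v5:33

step 1: dist = v0:inf,v1:0,v2:inf,v3:inf,v4:5,v5:inf
step 2: dist = v0:24,v1:0,v2:inf,v3:inf,v4:5,v5:inf
step 3: dist = v0:24,v1:0,v2:inf,v3:37,v4:5,v5:33
step 4: dist = v0:24,v1:0,v2:inf,v3:37,v4:5,v5:33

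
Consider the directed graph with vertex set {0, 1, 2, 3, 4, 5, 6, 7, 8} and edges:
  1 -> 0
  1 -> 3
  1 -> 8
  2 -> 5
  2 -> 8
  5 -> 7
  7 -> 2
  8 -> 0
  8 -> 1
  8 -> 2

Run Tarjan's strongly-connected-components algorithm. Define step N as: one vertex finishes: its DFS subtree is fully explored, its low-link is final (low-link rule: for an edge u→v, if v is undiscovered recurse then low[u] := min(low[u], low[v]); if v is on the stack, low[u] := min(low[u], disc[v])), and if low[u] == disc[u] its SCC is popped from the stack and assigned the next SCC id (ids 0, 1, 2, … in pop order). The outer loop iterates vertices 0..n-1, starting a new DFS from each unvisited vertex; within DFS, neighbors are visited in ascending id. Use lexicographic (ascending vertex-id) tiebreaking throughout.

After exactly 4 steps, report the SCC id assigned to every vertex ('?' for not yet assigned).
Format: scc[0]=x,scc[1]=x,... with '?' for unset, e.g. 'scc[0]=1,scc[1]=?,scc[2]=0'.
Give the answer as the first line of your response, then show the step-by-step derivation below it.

scc[0]=0,scc[1]=?,scc[2]=?,scc[3]=1,scc[4]=?,scc[5]=?,scc[6]=?,scc[7]=?,scc[8]=?

step 1: low=(low[0]=0,low[1]=?,low[2]=?,low[3]=?,low[4]=?,low[5]=?,low[6]=?,low[7]=?,low[8]=?); scc=(scc[0]=0,scc[1]=?,scc[2]=?,scc[3]=?,scc[4]=?,scc[5]=?,scc[6]=?,scc[7]=?,scc[8]=?)
step 2: low=(low[0]=0,low[1]=1,low[2]=?,low[3]=2,low[4]=?,low[5]=?,low[6]=?,low[7]=?,low[8]=?); scc=(scc[0]=0,scc[1]=?,scc[2]=?,scc[3]=1,scc[4]=?,scc[5]=?,scc[6]=?,scc[7]=?,scc[8]=?)
step 3: low=(low[0]=0,low[1]=1,low[2]=4,low[3]=2,low[4]=?,low[5]=5,low[6]=?,low[7]=4,low[8]=1); scc=(scc[0]=0,scc[1]=?,scc[2]=?,scc[3]=1,scc[4]=?,scc[5]=?,scc[6]=?,scc[7]=?,scc[8]=?)
step 4: low=(low[0]=0,low[1]=1,low[2]=4,low[3]=2,low[4]=?,low[5]=4,low[6]=?,low[7]=4,low[8]=1); scc=(scc[0]=0,scc[1]=?,scc[2]=?,scc[3]=1,scc[4]=?,scc[5]=?,scc[6]=?,scc[7]=?,scc[8]=?)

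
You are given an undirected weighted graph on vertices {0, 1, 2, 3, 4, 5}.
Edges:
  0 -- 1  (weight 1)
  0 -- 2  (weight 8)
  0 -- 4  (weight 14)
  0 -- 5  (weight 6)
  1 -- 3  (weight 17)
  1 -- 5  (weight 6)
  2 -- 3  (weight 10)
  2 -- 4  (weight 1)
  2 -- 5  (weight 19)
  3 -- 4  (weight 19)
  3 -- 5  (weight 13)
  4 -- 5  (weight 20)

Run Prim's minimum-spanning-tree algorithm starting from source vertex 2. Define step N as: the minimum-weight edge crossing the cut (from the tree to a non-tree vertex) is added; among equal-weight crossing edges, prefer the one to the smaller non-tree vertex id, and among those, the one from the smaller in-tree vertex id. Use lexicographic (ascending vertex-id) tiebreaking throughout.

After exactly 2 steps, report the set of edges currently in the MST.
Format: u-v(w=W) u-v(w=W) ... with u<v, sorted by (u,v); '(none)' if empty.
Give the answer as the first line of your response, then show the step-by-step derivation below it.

0-2(w=8) 2-4(w=1)

step 1: add edge 2-4 (w=1); MST = {2-4(w=1)}
step 2: add edge 0-2 (w=8); MST = {0-2(w=8) 2-4(w=1)}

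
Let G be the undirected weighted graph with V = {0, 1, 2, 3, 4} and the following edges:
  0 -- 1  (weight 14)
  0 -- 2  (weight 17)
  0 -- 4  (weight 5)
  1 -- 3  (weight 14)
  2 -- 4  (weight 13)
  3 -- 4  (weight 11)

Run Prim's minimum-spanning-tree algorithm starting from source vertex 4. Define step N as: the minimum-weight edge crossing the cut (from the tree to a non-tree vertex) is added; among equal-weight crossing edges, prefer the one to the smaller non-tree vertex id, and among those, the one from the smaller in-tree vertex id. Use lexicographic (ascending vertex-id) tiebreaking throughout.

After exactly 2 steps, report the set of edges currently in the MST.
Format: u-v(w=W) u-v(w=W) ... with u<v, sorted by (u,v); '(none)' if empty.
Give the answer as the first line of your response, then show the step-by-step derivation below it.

0-4(w=5) 3-4(w=11)

step 1: add edge 0-4 (w=5); MST = {0-4(w=5)}
step 2: add edge 3-4 (w=11); MST = {0-4(w=5) 3-4(w=11)}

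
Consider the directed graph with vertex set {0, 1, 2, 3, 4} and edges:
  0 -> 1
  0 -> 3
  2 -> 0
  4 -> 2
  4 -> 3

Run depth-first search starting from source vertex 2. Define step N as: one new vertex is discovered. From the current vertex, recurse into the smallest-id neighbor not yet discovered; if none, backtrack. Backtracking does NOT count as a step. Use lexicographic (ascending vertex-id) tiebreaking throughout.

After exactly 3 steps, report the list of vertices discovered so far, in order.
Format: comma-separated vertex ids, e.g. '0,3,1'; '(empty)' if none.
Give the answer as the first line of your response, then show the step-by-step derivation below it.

2,0,1

step 1: discover 2; path=2; order=2
step 2: discover 0; path=2>0; order=2,0
step 3: discover 1; path=2>0>1; order=2,0,1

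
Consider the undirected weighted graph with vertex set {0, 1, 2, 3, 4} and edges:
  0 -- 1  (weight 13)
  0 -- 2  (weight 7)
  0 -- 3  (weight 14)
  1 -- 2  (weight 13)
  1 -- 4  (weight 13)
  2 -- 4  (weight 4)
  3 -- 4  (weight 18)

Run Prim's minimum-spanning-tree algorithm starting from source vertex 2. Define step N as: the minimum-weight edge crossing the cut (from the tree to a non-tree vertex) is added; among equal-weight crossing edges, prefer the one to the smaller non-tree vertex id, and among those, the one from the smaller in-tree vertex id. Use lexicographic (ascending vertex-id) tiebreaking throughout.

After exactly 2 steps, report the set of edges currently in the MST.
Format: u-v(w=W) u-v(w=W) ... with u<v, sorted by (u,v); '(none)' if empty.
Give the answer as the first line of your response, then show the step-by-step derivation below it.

0-2(w=7) 2-4(w=4)

step 1: add edge 2-4 (w=4); MST = {2-4(w=4)}
step 2: add edge 0-2 (w=7); MST = {0-2(w=7) 2-4(w=4)}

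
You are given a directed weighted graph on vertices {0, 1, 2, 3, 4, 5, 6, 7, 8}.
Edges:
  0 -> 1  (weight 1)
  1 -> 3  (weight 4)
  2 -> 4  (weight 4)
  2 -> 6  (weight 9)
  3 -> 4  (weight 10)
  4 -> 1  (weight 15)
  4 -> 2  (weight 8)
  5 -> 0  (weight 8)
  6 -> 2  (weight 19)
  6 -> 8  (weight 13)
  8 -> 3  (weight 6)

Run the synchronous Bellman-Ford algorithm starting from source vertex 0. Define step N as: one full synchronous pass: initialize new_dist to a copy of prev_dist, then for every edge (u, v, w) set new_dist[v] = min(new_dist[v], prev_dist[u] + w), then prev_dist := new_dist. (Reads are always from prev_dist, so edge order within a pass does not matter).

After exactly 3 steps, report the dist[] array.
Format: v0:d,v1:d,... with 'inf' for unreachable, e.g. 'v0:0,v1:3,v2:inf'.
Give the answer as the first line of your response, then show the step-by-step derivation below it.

v0:0,v1:1,v2:inf,v3:5,v4:15,v5:inf,v6:inf,v7:inf,v8:inf

step 1: dist = v0:0,v1:1,v2:inf,v3:inf,v4:inf,v5:inf,v6:inf,v7:inf,v8:inf
step 2: dist = v0:0,v1:1,v2:inf,v3:5,v4:inf,v5:inf,v6:inf,v7:inf,v8:inf
step 3: dist = v0:0,v1:1,v2:inf,v3:5,v4:15,v5:inf,v6:inf,v7:inf,v8:inf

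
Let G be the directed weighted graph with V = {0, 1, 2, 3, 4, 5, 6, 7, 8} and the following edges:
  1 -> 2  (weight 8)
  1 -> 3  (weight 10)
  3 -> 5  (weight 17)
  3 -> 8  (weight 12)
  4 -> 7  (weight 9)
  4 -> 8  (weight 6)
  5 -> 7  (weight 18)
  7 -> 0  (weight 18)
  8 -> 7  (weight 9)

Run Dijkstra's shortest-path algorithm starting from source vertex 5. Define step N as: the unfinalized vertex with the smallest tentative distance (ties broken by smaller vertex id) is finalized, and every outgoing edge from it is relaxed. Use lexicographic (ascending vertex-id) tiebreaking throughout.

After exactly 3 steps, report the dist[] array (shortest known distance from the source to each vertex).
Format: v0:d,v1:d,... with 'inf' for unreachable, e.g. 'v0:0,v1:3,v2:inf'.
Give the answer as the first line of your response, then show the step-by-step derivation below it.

v0:36,v1:inf,v2:inf,v3:inf,v4:inf,v5:0,v6:inf,v7:18,v8:inf

step 1: dist = v0:inf,v1:inf,v2:inf,v3:inf,v4:inf,v5:0,v6:inf,v7:18,v8:inf
step 2: dist = v0:36,v1:inf,v2:inf,v3:inf,v4:inf,v5:0,v6:inf,v7:18,v8:inf
step 3: dist = v0:36,v1:inf,v2:inf,v3:inf,v4:inf,v5:0,v6:inf,v7:18,v8:inf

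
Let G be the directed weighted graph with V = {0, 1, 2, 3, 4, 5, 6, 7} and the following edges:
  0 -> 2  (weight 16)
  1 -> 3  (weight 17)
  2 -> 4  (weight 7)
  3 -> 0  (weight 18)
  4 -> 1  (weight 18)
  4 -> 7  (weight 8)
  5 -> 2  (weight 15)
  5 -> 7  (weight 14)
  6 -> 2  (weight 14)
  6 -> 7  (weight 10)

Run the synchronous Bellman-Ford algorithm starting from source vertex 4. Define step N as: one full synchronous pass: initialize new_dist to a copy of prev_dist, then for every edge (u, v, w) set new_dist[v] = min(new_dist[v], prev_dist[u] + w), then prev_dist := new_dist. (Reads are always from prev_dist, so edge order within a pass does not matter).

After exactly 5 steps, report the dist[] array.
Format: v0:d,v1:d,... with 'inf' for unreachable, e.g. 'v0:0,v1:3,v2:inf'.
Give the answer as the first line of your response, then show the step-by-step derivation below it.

v0:53,v1:18,v2:69,v3:35,v4:0,v5:inf,v6:inf,v7:8

step 1: dist = v0:inf,v1:18,v2:inf,v3:inf,v4:0,v5:inf,v6:inf,v7:8
step 2: dist = v0:inf,v1:18,v2:inf,v3:35,v4:0,v5:inf,v6:inf,v7:8
step 3: dist = v0:53,v1:18,v2:inf,v3:35,v4:0,v5:inf,v6:inf,v7:8
step 4: dist = v0:53,v1:18,v2:69,v3:35,v4:0,v5:inf,v6:inf,v7:8
step 5: dist = v0:53,v1:18,v2:69,v3:35,v4:0,v5:inf,v6:inf,v7:8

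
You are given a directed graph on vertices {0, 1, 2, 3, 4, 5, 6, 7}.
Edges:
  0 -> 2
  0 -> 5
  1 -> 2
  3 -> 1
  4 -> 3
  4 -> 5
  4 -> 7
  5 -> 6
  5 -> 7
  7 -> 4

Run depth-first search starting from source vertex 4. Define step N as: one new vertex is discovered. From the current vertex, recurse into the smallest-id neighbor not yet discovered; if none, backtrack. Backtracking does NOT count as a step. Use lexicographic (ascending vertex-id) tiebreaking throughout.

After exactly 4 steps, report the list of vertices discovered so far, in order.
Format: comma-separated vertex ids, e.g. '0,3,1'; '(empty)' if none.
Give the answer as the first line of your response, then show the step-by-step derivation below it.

4,3,1,2

step 1: discover 4; path=4; order=4
step 2: discover 3; path=4>3; order=4,3
step 3: discover 1; path=4>3>1; order=4,3,1
step 4: discover 2; path=4>3>1>2; order=4,3,1,2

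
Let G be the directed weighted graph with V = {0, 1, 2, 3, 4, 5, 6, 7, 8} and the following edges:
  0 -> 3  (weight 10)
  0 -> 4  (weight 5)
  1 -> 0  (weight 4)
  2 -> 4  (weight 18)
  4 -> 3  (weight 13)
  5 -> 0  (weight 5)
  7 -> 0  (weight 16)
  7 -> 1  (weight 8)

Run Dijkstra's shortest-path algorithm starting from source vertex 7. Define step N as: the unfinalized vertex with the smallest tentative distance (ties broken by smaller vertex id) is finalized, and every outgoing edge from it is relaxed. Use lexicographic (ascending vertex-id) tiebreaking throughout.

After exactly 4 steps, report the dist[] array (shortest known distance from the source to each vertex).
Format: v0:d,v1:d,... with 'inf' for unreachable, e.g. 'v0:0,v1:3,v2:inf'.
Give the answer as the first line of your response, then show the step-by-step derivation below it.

v0:12,v1:8,v2:inf,v3:22,v4:17,v5:inf,v6:inf,v7:0,v8:inf

step 1: dist = v0:16,v1:8,v2:inf,v3:inf,v4:inf,v5:inf,v6:inf,v7:0,v8:inf
step 2: dist = v0:12,v1:8,v2:inf,v3:inf,v4:inf,v5:inf,v6:inf,v7:0,v8:inf
step 3: dist = v0:12,v1:8,v2:inf,v3:22,v4:17,v5:inf,v6:inf,v7:0,v8:inf
step 4: dist = v0:12,v1:8,v2:inf,v3:22,v4:17,v5:inf,v6:inf,v7:0,v8:inf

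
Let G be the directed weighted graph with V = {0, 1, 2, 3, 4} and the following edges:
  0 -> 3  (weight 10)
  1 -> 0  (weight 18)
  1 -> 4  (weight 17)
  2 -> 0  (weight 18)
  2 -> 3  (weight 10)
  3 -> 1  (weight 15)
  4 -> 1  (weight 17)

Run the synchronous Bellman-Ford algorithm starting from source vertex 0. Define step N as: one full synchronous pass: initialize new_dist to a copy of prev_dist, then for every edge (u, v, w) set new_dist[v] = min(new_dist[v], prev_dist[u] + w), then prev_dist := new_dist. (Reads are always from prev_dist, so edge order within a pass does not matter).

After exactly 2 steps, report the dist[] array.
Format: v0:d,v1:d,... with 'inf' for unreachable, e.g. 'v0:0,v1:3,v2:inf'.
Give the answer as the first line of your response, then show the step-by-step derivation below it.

v0:0,v1:25,v2:inf,v3:10,v4:inf

step 1: dist = v0:0,v1:inf,v2:inf,v3:10,v4:inf
step 2: dist = v0:0,v1:25,v2:inf,v3:10,v4:inf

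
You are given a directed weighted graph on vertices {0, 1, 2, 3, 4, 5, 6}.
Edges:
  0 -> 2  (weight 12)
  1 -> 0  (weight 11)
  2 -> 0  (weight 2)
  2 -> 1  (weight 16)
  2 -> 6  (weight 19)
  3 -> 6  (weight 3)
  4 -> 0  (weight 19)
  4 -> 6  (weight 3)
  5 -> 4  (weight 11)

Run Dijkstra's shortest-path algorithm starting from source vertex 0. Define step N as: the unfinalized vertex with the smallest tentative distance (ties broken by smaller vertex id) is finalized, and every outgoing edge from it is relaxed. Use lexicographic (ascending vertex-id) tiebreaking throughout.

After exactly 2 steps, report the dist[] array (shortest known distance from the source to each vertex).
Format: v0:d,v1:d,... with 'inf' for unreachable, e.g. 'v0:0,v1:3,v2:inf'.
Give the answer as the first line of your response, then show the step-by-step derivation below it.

v0:0,v1:28,v2:12,v3:inf,v4:inf,v5:inf,v6:31

step 1: dist = v0:0,v1:inf,v2:12,v3:inf,v4:inf,v5:inf,v6:inf
step 2: dist = v0:0,v1:28,v2:12,v3:inf,v4:inf,v5:inf,v6:31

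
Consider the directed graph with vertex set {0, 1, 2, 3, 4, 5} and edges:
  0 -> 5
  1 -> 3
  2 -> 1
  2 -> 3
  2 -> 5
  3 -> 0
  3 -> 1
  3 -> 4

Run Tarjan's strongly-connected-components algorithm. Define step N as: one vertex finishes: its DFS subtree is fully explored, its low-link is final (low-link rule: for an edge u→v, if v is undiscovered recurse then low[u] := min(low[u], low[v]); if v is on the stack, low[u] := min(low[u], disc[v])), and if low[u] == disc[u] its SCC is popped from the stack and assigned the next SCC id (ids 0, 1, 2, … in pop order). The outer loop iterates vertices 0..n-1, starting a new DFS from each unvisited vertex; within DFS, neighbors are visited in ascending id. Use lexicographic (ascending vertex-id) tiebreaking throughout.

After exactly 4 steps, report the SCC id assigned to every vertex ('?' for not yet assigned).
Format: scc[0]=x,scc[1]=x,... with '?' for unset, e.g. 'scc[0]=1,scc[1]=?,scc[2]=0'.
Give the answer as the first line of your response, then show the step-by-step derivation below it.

scc[0]=1,scc[1]=?,scc[2]=?,scc[3]=?,scc[4]=2,scc[5]=0

step 1: low=(low[0]=0,low[1]=?,low[2]=?,low[3]=?,low[4]=?,low[5]=1); scc=(scc[0]=?,scc[1]=?,scc[2]=?,scc[3]=?,scc[4]=?,scc[5]=0)
step 2: low=(low[0]=0,low[1]=?,low[2]=?,low[3]=?,low[4]=?,low[5]=1); scc=(scc[0]=1,scc[1]=?,scc[2]=?,scc[3]=?,scc[4]=?,scc[5]=0)
step 3: low=(low[0]=0,low[1]=2,low[2]=?,low[3]=2,low[4]=4,low[5]=1); scc=(scc[0]=1,scc[1]=?,scc[2]=?,scc[3]=?,scc[4]=2,scc[5]=0)
step 4: low=(low[0]=0,low[1]=2,low[2]=?,low[3]=2,low[4]=4,low[5]=1); scc=(scc[0]=1,scc[1]=?,scc[2]=?,scc[3]=?,scc[4]=2,scc[5]=0)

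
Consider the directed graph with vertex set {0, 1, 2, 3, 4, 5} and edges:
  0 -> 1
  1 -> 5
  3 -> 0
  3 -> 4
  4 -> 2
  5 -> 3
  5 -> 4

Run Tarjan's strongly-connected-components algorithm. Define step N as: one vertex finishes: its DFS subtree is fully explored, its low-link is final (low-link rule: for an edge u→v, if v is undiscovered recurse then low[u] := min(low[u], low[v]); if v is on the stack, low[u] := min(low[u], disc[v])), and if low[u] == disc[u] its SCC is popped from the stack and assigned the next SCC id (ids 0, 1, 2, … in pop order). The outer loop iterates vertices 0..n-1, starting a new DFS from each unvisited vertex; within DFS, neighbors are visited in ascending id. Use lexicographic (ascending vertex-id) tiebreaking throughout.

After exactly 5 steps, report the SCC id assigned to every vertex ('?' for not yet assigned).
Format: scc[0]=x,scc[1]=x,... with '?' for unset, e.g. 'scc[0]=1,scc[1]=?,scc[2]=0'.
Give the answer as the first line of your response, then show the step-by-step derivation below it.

scc[0]=?,scc[1]=?,scc[2]=0,scc[3]=?,scc[4]=1,scc[5]=?

step 1: low=(low[0]=0,low[1]=1,low[2]=5,low[3]=0,low[4]=4,low[5]=2); scc=(scc[0]=?,scc[1]=?,scc[2]=0,scc[3]=?,scc[4]=?,scc[5]=?)
step 2: low=(low[0]=0,low[1]=1,low[2]=5,low[3]=0,low[4]=4,low[5]=2); scc=(scc[0]=?,scc[1]=?,scc[2]=0,scc[3]=?,scc[4]=1,scc[5]=?)
step 3: low=(low[0]=0,low[1]=1,low[2]=5,low[3]=0,low[4]=4,low[5]=2); scc=(scc[0]=?,scc[1]=?,scc[2]=0,scc[3]=?,scc[4]=1,scc[5]=?)
step 4: low=(low[0]=0,low[1]=1,low[2]=5,low[3]=0,low[4]=4,low[5]=0); scc=(scc[0]=?,scc[1]=?,scc[2]=0,scc[3]=?,scc[4]=1,scc[5]=?)
step 5: low=(low[0]=0,low[1]=0,low[2]=5,low[3]=0,low[4]=4,low[5]=0); scc=(scc[0]=?,scc[1]=?,scc[2]=0,scc[3]=?,scc[4]=1,scc[5]=?)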